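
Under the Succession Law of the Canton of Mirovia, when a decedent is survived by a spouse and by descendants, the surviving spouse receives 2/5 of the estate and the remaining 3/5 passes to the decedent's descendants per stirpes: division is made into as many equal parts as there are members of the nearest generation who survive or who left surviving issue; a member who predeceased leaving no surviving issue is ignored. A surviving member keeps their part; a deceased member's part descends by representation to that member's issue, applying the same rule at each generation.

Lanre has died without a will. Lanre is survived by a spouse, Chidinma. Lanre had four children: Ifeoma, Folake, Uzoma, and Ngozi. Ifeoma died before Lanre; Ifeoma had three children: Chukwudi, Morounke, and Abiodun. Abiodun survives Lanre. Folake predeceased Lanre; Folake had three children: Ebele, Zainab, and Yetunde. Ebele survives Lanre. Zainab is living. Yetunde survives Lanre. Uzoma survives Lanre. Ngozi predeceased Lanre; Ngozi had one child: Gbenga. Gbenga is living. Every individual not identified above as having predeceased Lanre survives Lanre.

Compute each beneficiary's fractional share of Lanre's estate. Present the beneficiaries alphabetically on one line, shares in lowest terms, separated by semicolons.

Abiodun 1/20; Chidinma 2/5; Chukwudi 1/20; Ebele 1/20; Gbenga 3/20; Morounke 1/20; Uzoma 3/20; Yetunde 1/20; Zainab 1/20

Chidinma, as surviving spouse, takes 2/5.
The remaining 3/5 passes to Lanre's descendants per stirpes.
The 3/5 is divided into 4 equal shares of 3/20 among Ifeoma, Folake, Uzoma, Ngozi.
Ifeoma predeceased; the 3/20 allotted to Ifeoma's branch passes to Ifeoma's issue by representation.
The 3/20 is divided into 3 equal shares of 1/20 among Chukwudi, Morounke, Abiodun.
Chukwudi is living and takes 1/20.
Morounke is living and takes 1/20.
Abiodun is living and takes 1/20.
Folake predeceased; the 3/20 allotted to Folake's branch passes to Folake's issue by representation.
The 3/20 is divided into 3 equal shares of 1/20 among Ebele, Zainab, Yetunde.
Ebele is living and takes 1/20.
Zainab is living and takes 1/20.
Yetunde is living and takes 1/20.
Uzoma is living and takes 3/20.
Ngozi predeceased; the 3/20 allotted to Ngozi's branch passes to Ngozi's issue by representation.
Gbenga is the sole taker at this level and receives the full 3/20.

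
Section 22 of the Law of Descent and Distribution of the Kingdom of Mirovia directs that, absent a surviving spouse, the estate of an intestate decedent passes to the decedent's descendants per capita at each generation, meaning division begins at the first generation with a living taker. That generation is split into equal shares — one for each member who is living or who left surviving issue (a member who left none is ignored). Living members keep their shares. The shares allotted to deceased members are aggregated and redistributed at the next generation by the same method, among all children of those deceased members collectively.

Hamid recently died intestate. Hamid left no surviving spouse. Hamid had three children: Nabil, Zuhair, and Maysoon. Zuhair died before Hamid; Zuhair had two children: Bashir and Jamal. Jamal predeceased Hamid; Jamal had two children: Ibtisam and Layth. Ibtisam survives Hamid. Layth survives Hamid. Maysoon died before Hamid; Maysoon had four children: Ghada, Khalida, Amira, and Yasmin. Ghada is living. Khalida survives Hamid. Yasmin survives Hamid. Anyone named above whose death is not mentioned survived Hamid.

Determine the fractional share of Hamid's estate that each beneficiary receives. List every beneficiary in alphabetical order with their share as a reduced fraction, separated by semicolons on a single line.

Amira 1/9; Bashir 1/9; Ghada 1/9; Ibtisam 1/18; Khalida 1/9; Layth 1/18; Nabil 1/3; Yasmin 1/9

There is no surviving spouse, so the entire estate passes to Hamid's descendants per capita at each generation.
At generation 1 (Nabil, Zuhair, Maysoon) there are 3 shares of (1)/3 = 1/3 each.
Living: Nabil — each takes 1/3.
Deceased: Zuhair and Maysoon. Their combined 2/3 is pooled and carried to generation 2.
At generation 2 (Bashir, Jamal, Ghada, Khalida, Amira, Yasmin) there are 6 shares of (2/3)/6 = 1/9 each.
Living: Bashir, Ghada, Khalida, Amira, and Yasmin — each takes 1/9.
Deceased: Jamal. That 1/9 share is carried to generation 3.
At generation 3 (Ibtisam, Layth) there are 2 shares of (1/9)/2 = 1/18 each.
Living: Ibtisam and Layth — each takes 1/18.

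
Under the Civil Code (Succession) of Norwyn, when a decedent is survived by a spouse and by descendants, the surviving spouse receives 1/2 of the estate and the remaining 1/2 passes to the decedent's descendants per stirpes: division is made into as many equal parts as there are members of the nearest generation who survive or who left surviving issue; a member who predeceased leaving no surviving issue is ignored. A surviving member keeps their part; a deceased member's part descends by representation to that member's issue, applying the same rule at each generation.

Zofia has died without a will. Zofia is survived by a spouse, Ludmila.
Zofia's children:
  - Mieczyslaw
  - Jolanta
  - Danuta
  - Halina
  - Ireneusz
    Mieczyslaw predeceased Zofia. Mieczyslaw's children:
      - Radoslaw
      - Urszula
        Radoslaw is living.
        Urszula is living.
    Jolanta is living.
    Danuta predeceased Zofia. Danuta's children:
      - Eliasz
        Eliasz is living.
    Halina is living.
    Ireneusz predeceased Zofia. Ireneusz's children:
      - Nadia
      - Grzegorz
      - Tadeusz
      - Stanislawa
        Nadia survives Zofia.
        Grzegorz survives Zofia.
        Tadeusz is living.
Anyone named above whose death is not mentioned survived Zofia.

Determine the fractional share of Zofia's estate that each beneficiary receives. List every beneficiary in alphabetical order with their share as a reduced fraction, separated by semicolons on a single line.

Eliasz 1/10; Grzegorz 1/40; Halina 1/10; Jolanta 1/10; Ludmila 1/2; Nadia 1/40; Radoslaw 1/20; Stanislawa 1/40; Tadeusz 1/40; Urszula 1/20

Ludmila, as surviving spouse, takes 1/2.
The remaining 1/2 passes to Zofia's descendants per stirpes.
The 1/2 is divided into 5 equal shares of 1/10 among Mieczyslaw, Jolanta, Danuta, Halina, Ireneusz.
Mieczyslaw predeceased; the 1/10 allotted to Mieczyslaw's branch passes to Mieczyslaw's issue by representation.
The 1/10 is divided into 2 equal shares of 1/20 among Radoslaw, Urszula.
Radoslaw is living and takes 1/20.
Urszula is living and takes 1/20.
Jolanta is living and takes 1/10.
Danuta predeceased; the 1/10 allotted to Danuta's branch passes to Danuta's issue by representation.
Eliasz is the sole taker at this level and receives the full 1/10.
Halina is living and takes 1/10.
Ireneusz predeceased; the 1/10 allotted to Ireneusz's branch passes to Ireneusz's issue by representation.
The 1/10 is divided into 4 equal shares of 1/40 among Nadia, Grzegorz, Tadeusz, Stanislawa.
Nadia is living and takes 1/40.
Grzegorz is living and takes 1/40.
Tadeusz is living and takes 1/40.
Stanislawa is living and takes 1/40.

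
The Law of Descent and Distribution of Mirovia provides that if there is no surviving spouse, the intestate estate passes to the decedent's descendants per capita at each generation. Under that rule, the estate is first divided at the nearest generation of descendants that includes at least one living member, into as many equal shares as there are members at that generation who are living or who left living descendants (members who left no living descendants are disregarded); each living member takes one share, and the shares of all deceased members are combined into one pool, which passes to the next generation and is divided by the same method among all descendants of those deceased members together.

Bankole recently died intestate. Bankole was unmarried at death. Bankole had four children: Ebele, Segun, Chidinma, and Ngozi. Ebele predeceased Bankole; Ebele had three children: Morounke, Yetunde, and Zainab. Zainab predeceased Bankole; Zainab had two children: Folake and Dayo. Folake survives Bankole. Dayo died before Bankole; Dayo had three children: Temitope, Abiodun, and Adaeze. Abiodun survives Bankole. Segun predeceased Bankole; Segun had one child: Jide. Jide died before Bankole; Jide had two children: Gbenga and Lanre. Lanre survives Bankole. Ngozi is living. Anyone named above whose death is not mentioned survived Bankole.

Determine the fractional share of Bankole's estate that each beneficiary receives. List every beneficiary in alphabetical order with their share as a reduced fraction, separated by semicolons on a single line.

There is no surviving spouse, so the entire estate passes to Bankole's descendants per capita at each generation.
At generation 1 (Ebele, Segun, Chidinma, Ngozi) there are 4 shares of (1)/4 = 1/4 each.
Living: Chidinma and Ngozi — each takes 1/4.
Deceased: Ebele and Segun. Their combined 1/2 is pooled and carried to generation 2.
At generation 2 (Morounke, Yetunde, Zainab, Jide) there are 4 shares of (1/2)/4 = 1/8 each.
Living: Morounke and Yetunde — each takes 1/8.
Deceased: Zainab and Jide. Their combined 1/4 is pooled and carried to generation 3.
At generation 3 (Folake, Dayo, Gbenga, Lanre) there are 4 shares of (1/4)/4 = 1/16 each.
Living: Folake, Gbenga, and Lanre — each takes 1/16.
Deceased: Dayo. That 1/16 share is carried to generation 4.
At generation 4 (Temitope, Abiodun, Adaeze) there are 3 shares of (1/16)/3 = 1/48 each.
Living: Temitope, Abiodun, and Adaeze — each takes 1/48.

Abiodun 1/48; Adaeze 1/48; Chidinma 1/4; Folake 1/16; Gbenga 1/16; Lanre 1/16; Morounke 1/8; Ngozi 1/4; Temitope 1/48; Yetunde 1/8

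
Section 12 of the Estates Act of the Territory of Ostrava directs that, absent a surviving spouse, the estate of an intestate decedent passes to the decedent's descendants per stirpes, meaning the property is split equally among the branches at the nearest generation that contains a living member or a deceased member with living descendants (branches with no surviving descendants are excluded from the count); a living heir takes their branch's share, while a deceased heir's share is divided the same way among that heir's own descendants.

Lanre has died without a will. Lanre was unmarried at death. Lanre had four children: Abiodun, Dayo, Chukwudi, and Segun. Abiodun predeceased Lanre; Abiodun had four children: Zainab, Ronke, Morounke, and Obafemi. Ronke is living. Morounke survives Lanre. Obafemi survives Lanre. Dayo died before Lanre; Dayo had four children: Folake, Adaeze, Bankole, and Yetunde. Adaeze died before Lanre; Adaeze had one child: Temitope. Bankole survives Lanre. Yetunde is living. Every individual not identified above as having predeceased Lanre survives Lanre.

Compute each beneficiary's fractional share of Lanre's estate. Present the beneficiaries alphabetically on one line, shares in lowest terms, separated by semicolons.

There is no surviving spouse, so the entire estate passes to Lanre's descendants per stirpes.
The estate is divided into 4 equal shares of 1/4 among Abiodun, Dayo, Chukwudi, Segun.
Abiodun predeceased; the 1/4 allotted to Abiodun's branch passes to Abiodun's issue by representation.
The 1/4 is divided into 4 equal shares of 1/16 among Zainab, Ronke, Morounke, Obafemi.
Zainab is living and takes 1/16.
Ronke is living and takes 1/16.
Morounke is living and takes 1/16.
Obafemi is living and takes 1/16.
Dayo predeceased; the 1/4 allotted to Dayo's branch passes to Dayo's issue by representation.
The 1/4 is divided into 4 equal shares of 1/16 among Folake, Adaeze, Bankole, Yetunde.
Folake is living and takes 1/16.
Adaeze predeceased; the 1/16 allotted to Adaeze's branch passes to Adaeze's issue by representation.
Temitope is the sole taker at this level and receives the full 1/16.
Bankole is living and takes 1/16.
Yetunde is living and takes 1/16.
Chukwudi is living and takes 1/4.
Segun is living and takes 1/4.

Bankole 1/16; Chukwudi 1/4; Folake 1/16; Morounke 1/16; Obafemi 1/16; Ronke 1/16; Segun 1/4; Temitope 1/16; Yetunde 1/16; Zainab 1/16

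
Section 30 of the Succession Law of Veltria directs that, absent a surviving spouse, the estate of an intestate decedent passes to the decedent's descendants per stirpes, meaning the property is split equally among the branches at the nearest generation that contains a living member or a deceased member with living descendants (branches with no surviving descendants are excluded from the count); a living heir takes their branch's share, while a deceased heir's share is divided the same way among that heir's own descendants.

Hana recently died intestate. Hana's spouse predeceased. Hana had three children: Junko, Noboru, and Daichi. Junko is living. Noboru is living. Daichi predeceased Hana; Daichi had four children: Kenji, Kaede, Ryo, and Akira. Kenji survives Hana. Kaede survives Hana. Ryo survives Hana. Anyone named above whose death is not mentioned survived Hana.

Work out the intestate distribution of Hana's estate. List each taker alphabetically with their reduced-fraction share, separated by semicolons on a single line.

There is no surviving spouse, so the entire estate passes to Hana's descendants per stirpes.
The estate is divided into 3 equal shares of 1/3 among Junko, Noboru, Daichi.
Junko is living and takes 1/3.
Noboru is living and takes 1/3.
Daichi predeceased; the 1/3 allotted to Daichi's branch passes to Daichi's issue by representation.
The 1/3 is divided into 4 equal shares of 1/12 among Kenji, Kaede, Ryo, Akira.
Kenji is living and takes 1/12.
Kaede is living and takes 1/12.
Ryo is living and takes 1/12.
Akira is living and takes 1/12.

Akira 1/12; Junko 1/3; Kaede 1/12; Kenji 1/12; Noboru 1/3; Ryo 1/12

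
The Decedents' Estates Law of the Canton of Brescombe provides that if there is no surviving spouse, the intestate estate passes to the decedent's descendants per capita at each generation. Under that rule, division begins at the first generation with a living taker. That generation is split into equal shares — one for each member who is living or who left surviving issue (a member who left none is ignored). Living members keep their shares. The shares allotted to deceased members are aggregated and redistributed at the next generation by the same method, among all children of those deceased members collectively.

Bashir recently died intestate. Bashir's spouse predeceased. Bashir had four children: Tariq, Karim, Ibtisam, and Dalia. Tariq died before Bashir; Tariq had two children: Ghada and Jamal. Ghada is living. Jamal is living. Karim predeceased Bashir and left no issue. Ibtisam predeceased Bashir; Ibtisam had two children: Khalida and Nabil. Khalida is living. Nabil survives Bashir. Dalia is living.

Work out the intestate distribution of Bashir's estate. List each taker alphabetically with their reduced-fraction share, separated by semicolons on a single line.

Dalia 1/3; Ghada 1/6; Jamal 1/6; Khalida 1/6; Nabil 1/6

There is no surviving spouse, so the entire estate passes to Bashir's descendants per capita at each generation.
At generation 1 (Tariq, Ibtisam, Dalia) there are 3 shares of (1)/3 = 1/3 each.
Living: Dalia — each takes 1/3.
Deceased: Tariq and Ibtisam. Their combined 2/3 is pooled and carried to generation 2.
At generation 2 (Ghada, Jamal, Khalida, Nabil) there are 4 shares of (2/3)/4 = 1/6 each.
Living: Ghada, Jamal, Khalida, and Nabil — each takes 1/6.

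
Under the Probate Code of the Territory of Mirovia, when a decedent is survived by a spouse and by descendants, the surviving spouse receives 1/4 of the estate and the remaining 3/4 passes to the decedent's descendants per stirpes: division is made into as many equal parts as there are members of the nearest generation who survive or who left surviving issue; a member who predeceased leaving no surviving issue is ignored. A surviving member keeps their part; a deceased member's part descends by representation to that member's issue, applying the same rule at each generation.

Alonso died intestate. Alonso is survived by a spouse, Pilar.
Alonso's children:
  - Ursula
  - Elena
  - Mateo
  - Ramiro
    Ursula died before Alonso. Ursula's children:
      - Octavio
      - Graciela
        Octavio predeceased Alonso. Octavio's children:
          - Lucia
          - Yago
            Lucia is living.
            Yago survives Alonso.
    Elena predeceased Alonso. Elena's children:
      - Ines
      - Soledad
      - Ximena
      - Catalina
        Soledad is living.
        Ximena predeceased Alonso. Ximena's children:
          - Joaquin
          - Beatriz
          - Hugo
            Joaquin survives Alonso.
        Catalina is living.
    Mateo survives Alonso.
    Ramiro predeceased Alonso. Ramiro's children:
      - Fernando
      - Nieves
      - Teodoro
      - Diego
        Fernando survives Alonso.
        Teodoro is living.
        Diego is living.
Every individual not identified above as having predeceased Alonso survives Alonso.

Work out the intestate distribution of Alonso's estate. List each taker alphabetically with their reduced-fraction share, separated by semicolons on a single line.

Beatriz 1/64; Catalina 3/64; Diego 3/64; Fernando 3/64; Graciela 3/32; Hugo 1/64; Ines 3/64; Joaquin 1/64; Lucia 3/64; Mateo 3/16; Nieves 3/64; Pilar 1/4; Soledad 3/64; Teodoro 3/64; Yago 3/64

Pilar, as surviving spouse, takes 1/4.
The remaining 3/4 passes to Alonso's descendants per stirpes.
The 3/4 is divided into 4 equal shares of 3/16 among Ursula, Elena, Mateo, Ramiro.
Ursula predeceased; the 3/16 allotted to Ursula's branch passes to Ursula's issue by representation.
The 3/16 is divided into 2 equal shares of 3/32 among Octavio, Graciela.
Octavio predeceased; the 3/32 allotted to Octavio's branch passes to Octavio's issue by representation.
The 3/32 is divided into 2 equal shares of 3/64 among Lucia, Yago.
Lucia is living and takes 3/64.
Yago is living and takes 3/64.
Graciela is living and takes 3/32.
Elena predeceased; the 3/16 allotted to Elena's branch passes to Elena's issue by representation.
The 3/16 is divided into 4 equal shares of 3/64 among Ines, Soledad, Ximena, Catalina.
Ines is living and takes 3/64.
Soledad is living and takes 3/64.
Ximena predeceased; the 3/64 allotted to Ximena's branch passes to Ximena's issue by representation.
The 3/64 is divided into 3 equal shares of 1/64 among Joaquin, Beatriz, Hugo.
Joaquin is living and takes 1/64.
Beatriz is living and takes 1/64.
Hugo is living and takes 1/64.
Catalina is living and takes 3/64.
Mateo is living and takes 3/16.
Ramiro predeceased; the 3/16 allotted to Ramiro's branch passes to Ramiro's issue by representation.
The 3/16 is divided into 4 equal shares of 3/64 among Fernando, Nieves, Teodoro, Diego.
Fernando is living and takes 3/64.
Nieves is living and takes 3/64.
Teodoro is living and takes 3/64.
Diego is living and takes 3/64.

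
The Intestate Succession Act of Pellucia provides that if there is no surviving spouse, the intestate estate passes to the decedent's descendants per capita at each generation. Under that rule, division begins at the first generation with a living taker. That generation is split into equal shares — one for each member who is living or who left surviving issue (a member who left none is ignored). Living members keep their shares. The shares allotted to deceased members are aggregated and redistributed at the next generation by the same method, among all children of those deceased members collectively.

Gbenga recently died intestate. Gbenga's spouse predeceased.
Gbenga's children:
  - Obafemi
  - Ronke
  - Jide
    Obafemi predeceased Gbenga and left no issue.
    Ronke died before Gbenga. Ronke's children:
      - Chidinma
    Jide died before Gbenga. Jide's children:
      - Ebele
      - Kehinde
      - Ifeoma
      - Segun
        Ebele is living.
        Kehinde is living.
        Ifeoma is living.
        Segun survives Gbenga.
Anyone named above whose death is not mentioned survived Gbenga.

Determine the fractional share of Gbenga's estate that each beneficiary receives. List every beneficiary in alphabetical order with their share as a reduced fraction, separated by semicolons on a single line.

There is no surviving spouse, so the entire estate passes to Gbenga's descendants per capita at each generation.
No one at generation 1 (Ronke, Jide) is living; moving to the next generation.
At generation 2 (Chidinma, Ebele, Kehinde, Ifeoma, Segun) there are 5 shares of (1)/5 = 1/5 each.
Living: Chidinma, Ebele, Kehinde, Ifeoma, and Segun — each takes 1/5.

Chidinma 1/5; Ebele 1/5; Ifeoma 1/5; Kehinde 1/5; Segun 1/5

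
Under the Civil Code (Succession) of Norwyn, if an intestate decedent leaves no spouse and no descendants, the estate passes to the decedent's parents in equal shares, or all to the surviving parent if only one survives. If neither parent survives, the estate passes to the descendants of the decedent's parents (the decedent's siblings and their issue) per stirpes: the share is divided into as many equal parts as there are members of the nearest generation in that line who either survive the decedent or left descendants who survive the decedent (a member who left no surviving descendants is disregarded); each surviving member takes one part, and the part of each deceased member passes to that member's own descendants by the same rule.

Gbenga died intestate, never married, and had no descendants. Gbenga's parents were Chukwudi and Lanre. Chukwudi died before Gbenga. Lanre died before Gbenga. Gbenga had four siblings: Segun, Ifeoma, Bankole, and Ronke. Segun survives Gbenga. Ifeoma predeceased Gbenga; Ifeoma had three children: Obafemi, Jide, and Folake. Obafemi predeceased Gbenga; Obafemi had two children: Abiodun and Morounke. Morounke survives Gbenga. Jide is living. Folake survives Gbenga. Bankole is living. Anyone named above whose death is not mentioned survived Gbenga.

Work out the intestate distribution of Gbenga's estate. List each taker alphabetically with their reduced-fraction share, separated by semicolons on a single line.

Neither parent survives and there are no descendants, so the estate passes to Gbenga's siblings and their issue per stirpes.
The estate is divided into 4 equal shares of 1/4 among Segun, Ifeoma, Bankole, Ronke.
Segun is living and takes 1/4.
Ifeoma predeceased; the 1/4 allotted to Ifeoma's branch passes to Ifeoma's issue by representation.
The 1/4 is divided into 3 equal shares of 1/12 among Obafemi, Jide, Folake.
Obafemi predeceased; the 1/12 allotted to Obafemi's branch passes to Obafemi's issue by representation.
The 1/12 is divided into 2 equal shares of 1/24 among Abiodun, Morounke.
Abiodun is living and takes 1/24.
Morounke is living and takes 1/24.
Jide is living and takes 1/12.
Folake is living and takes 1/12.
Bankole is living and takes 1/4.
Ronke is living and takes 1/4.

Abiodun 1/24; Bankole 1/4; Folake 1/12; Jide 1/12; Morounke 1/24; Ronke 1/4; Segun 1/4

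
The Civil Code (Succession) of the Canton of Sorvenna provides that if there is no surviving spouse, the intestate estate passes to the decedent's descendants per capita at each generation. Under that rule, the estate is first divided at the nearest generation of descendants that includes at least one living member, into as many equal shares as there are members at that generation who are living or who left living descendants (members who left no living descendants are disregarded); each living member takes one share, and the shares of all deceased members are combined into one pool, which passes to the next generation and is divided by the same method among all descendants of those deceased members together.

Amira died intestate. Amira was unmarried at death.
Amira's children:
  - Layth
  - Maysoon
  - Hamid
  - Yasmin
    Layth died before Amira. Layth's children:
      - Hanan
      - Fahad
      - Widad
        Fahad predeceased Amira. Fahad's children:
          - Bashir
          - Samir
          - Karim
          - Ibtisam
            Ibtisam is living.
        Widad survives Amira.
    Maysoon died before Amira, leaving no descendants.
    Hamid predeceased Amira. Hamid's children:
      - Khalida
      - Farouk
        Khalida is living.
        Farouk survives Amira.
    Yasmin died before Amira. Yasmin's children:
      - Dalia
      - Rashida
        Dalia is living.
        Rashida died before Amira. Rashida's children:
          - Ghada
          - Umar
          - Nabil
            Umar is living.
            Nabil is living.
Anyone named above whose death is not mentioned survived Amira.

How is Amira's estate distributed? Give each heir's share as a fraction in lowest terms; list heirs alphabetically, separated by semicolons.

There is no surviving spouse, so the entire estate passes to Amira's descendants per capita at each generation.
No one at generation 1 (Layth, Hamid, Yasmin) is living; moving to the next generation.
At generation 2 (Hanan, Fahad, Widad, Khalida, Farouk, Dalia, Rashida) there are 7 shares of (1)/7 = 1/7 each.
Living: Hanan, Widad, Khalida, Farouk, and Dalia — each takes 1/7.
Deceased: Fahad and Rashida. Their combined 2/7 is pooled and carried to generation 3.
At generation 3 (Bashir, Samir, Karim, Ibtisam, Ghada, Umar, Nabil) there are 7 shares of (2/7)/7 = 2/49 each.
Living: Bashir, Samir, Karim, Ibtisam, Ghada, Umar, and Nabil — each takes 2/49.

Bashir 2/49; Dalia 1/7; Farouk 1/7; Ghada 2/49; Hanan 1/7; Ibtisam 2/49; Karim 2/49; Khalida 1/7; Nabil 2/49; Samir 2/49; Umar 2/49; Widad 1/7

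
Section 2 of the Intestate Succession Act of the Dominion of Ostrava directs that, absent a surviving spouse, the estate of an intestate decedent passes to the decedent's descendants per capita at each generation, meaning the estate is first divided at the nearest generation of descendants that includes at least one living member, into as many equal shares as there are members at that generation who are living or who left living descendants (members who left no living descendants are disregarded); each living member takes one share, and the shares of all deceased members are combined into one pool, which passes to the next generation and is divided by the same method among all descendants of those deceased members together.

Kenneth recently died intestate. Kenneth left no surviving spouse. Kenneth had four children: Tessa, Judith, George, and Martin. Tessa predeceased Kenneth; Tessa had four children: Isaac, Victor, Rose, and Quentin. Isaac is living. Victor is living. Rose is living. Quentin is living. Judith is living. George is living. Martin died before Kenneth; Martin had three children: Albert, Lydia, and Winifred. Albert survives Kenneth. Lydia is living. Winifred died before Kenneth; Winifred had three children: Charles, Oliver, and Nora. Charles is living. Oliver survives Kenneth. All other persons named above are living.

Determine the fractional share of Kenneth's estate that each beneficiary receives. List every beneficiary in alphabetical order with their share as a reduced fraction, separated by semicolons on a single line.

There is no surviving spouse, so the entire estate passes to Kenneth's descendants per capita at each generation.
At generation 1 (Tessa, Judith, George, Martin) there are 4 shares of (1)/4 = 1/4 each.
Living: Judith and George — each takes 1/4.
Deceased: Tessa and Martin. Their combined 1/2 is pooled and carried to generation 2.
At generation 2 (Isaac, Victor, Rose, Quentin, Albert, Lydia, Winifred) there are 7 shares of (1/2)/7 = 1/14 each.
Living: Isaac, Victor, Rose, Quentin, Albert, and Lydia — each takes 1/14.
Deceased: Winifred. That 1/14 share is carried to generation 3.
At generation 3 (Charles, Oliver, Nora) there are 3 shares of (1/14)/3 = 1/42 each.
Living: Charles, Oliver, and Nora — each takes 1/42.

Albert 1/14; Charles 1/42; George 1/4; Isaac 1/14; Judith 1/4; Lydia 1/14; Nora 1/42; Oliver 1/42; Quentin 1/14; Rose 1/14; Victor 1/14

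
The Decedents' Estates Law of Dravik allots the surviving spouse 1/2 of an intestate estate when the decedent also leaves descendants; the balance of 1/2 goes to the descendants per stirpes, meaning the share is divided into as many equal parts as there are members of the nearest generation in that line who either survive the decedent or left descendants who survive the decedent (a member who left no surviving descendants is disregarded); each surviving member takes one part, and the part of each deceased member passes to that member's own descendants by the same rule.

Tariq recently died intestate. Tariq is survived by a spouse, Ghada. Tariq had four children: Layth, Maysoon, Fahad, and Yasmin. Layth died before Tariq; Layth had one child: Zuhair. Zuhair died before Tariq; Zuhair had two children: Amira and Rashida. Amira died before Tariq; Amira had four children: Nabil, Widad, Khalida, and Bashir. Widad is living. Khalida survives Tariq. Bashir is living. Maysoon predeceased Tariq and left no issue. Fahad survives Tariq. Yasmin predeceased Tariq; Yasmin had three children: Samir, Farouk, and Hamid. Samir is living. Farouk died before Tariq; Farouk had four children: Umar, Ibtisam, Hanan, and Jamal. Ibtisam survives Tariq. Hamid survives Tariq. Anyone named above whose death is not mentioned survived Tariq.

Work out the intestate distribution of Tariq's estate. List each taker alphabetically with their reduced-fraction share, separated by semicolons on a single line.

Ghada, as surviving spouse, takes 1/2.
The remaining 1/2 passes to Tariq's descendants per stirpes.
Maysoon left no surviving issue, so that branch lapses and is disregarded.
The 1/2 is divided into 3 equal shares of 1/6 among Layth, Fahad, Yasmin.
Layth predeceased; the 1/6 allotted to Layth's branch passes to Layth's issue by representation.
Zuhair's line is the sole branch at this level, so the full 1/6 passes to Zuhair's issue by representation.
The 1/6 is divided into 2 equal shares of 1/12 among Amira, Rashida.
Amira predeceased; the 1/12 allotted to Amira's branch passes to Amira's issue by representation.
The 1/12 is divided into 4 equal shares of 1/48 among Nabil, Widad, Khalida, Bashir.
Nabil is living and takes 1/48.
Widad is living and takes 1/48.
Khalida is living and takes 1/48.
Bashir is living and takes 1/48.
Rashida is living and takes 1/12.
Fahad is living and takes 1/6.
Yasmin predeceased; the 1/6 allotted to Yasmin's branch passes to Yasmin's issue by representation.
The 1/6 is divided into 3 equal shares of 1/18 among Samir, Farouk, Hamid.
Samir is living and takes 1/18.
Farouk predeceased; the 1/18 allotted to Farouk's branch passes to Farouk's issue by representation.
The 1/18 is divided into 4 equal shares of 1/72 among Umar, Ibtisam, Hanan, Jamal.
Umar is living and takes 1/72.
Ibtisam is living and takes 1/72.
Hanan is living and takes 1/72.
Jamal is living and takes 1/72.
Hamid is living and takes 1/18.

Bashir 1/48; Fahad 1/6; Ghada 1/2; Hamid 1/18; Hanan 1/72; Ibtisam 1/72; Jamal 1/72; Khalida 1/48; Nabil 1/48; Rashida 1/12; Samir 1/18; Umar 1/72; Widad 1/48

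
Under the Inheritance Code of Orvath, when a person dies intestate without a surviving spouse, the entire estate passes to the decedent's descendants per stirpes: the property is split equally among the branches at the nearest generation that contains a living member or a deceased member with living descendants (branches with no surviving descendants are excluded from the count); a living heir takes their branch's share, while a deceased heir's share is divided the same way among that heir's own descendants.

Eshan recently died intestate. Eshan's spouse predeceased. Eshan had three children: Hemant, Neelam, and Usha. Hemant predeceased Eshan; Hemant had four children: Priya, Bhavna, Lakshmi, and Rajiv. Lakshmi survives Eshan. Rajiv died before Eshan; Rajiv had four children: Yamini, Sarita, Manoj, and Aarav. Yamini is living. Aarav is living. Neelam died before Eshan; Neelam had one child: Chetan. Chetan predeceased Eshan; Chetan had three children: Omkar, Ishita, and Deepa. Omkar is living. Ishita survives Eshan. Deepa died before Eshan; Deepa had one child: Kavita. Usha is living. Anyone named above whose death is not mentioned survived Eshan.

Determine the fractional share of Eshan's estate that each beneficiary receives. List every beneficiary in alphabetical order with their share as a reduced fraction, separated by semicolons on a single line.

There is no surviving spouse, so the entire estate passes to Eshan's descendants per stirpes.
The estate is divided into 3 equal shares of 1/3 among Hemant, Neelam, Usha.
Hemant predeceased; the 1/3 allotted to Hemant's branch passes to Hemant's issue by representation.
The 1/3 is divided into 4 equal shares of 1/12 among Priya, Bhavna, Lakshmi, Rajiv.
Priya is living and takes 1/12.
Bhavna is living and takes 1/12.
Lakshmi is living and takes 1/12.
Rajiv predeceased; the 1/12 allotted to Rajiv's branch passes to Rajiv's issue by representation.
The 1/12 is divided into 4 equal shares of 1/48 among Yamini, Sarita, Manoj, Aarav.
Yamini is living and takes 1/48.
Sarita is living and takes 1/48.
Manoj is living and takes 1/48.
Aarav is living and takes 1/48.
Neelam predeceased; the 1/3 allotted to Neelam's branch passes to Neelam's issue by representation.
Chetan's line is the sole branch at this level, so the full 1/3 passes to Chetan's issue by representation.
The 1/3 is divided into 3 equal shares of 1/9 among Omkar, Ishita, Deepa.
Omkar is living and takes 1/9.
Ishita is living and takes 1/9.
Deepa predeceased; the 1/9 allotted to Deepa's branch passes to Deepa's issue by representation.
Kavita is the sole taker at this level and receives the full 1/9.
Usha is living and takes 1/3.

Aarav 1/48; Bhavna 1/12; Ishita 1/9; Kavita 1/9; Lakshmi 1/12; Manoj 1/48; Omkar 1/9; Priya 1/12; Sarita 1/48; Usha 1/3; Yamini 1/48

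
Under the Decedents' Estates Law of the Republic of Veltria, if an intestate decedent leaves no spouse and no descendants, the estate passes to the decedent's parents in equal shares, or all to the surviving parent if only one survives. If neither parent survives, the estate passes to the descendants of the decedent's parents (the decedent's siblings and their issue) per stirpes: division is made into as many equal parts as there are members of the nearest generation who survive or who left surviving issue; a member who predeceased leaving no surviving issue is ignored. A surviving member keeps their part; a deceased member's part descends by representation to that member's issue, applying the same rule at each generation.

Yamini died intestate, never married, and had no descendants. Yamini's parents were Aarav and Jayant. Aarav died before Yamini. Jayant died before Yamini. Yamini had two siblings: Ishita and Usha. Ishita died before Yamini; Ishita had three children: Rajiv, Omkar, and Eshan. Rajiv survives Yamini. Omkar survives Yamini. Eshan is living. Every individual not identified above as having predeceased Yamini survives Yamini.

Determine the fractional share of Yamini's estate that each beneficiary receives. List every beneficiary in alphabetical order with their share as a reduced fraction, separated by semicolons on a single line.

Neither parent survives and there are no descendants, so the estate passes to Yamini's siblings and their issue per stirpes.
The estate is divided into 2 equal shares of 1/2 among Ishita, Usha.
Ishita predeceased; the 1/2 allotted to Ishita's branch passes to Ishita's issue by representation.
The 1/2 is divided into 3 equal shares of 1/6 among Rajiv, Omkar, Eshan.
Rajiv is living and takes 1/6.
Omkar is living and takes 1/6.
Eshan is living and takes 1/6.
Usha is living and takes 1/2.

Eshan 1/6; Omkar 1/6; Rajiv 1/6; Usha 1/2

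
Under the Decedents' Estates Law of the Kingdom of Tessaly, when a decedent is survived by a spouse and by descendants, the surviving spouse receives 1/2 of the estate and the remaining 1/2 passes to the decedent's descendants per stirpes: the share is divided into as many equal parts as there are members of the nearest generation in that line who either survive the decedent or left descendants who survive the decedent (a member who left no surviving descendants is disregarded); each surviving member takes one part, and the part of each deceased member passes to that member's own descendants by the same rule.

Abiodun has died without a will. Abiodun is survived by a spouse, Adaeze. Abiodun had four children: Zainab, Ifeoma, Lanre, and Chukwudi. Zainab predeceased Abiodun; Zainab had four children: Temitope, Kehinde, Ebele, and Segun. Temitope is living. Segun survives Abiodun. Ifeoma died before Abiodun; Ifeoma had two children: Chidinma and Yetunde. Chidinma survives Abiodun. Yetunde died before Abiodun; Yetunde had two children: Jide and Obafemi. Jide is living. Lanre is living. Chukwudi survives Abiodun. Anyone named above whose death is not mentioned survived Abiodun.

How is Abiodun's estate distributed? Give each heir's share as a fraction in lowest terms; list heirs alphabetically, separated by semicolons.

Adaeze, as surviving spouse, takes 1/2.
The remaining 1/2 passes to Abiodun's descendants per stirpes.
The 1/2 is divided into 4 equal shares of 1/8 among Zainab, Ifeoma, Lanre, Chukwudi.
Zainab predeceased; the 1/8 allotted to Zainab's branch passes to Zainab's issue by representation.
The 1/8 is divided into 4 equal shares of 1/32 among Temitope, Kehinde, Ebele, Segun.
Temitope is living and takes 1/32.
Kehinde is living and takes 1/32.
Ebele is living and takes 1/32.
Segun is living and takes 1/32.
Ifeoma predeceased; the 1/8 allotted to Ifeoma's branch passes to Ifeoma's issue by representation.
The 1/8 is divided into 2 equal shares of 1/16 among Chidinma, Yetunde.
Chidinma is living and takes 1/16.
Yetunde predeceased; the 1/16 allotted to Yetunde's branch passes to Yetunde's issue by representation.
The 1/16 is divided into 2 equal shares of 1/32 among Jide, Obafemi.
Jide is living and takes 1/32.
Obafemi is living and takes 1/32.
Lanre is living and takes 1/8.
Chukwudi is living and takes 1/8.

Adaeze 1/2; Chidinma 1/16; Chukwudi 1/8; Ebele 1/32; Jide 1/32; Kehinde 1/32; Lanre 1/8; Obafemi 1/32; Segun 1/32; Temitope 1/32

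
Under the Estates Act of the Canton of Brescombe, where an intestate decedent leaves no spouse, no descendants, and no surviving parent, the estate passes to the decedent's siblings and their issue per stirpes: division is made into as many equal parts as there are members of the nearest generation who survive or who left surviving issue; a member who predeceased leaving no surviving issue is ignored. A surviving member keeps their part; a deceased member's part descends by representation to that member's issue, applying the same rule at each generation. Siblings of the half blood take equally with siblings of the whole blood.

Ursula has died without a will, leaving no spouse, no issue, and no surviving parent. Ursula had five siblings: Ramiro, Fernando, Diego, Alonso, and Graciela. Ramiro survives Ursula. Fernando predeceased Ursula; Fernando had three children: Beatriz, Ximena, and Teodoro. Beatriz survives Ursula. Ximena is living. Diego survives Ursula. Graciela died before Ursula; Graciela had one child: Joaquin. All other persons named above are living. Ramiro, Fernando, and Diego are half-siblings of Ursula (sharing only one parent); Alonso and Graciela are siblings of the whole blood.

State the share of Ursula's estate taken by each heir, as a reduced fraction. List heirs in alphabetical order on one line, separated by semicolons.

No spouse, descendants, or parent survives, so the estate passes to Ursula's siblings per stirpes.
Half-blood and whole-blood siblings take equally under the stated rule.
The estate is divided into 5 equal shares of 1/5 among Ramiro, Fernando, Diego, Alonso, Graciela.
Ramiro is living and takes 1/5.
Fernando predeceased; the 1/5 allotted to Fernando's branch passes to Fernando's issue by representation.
The 1/5 is divided into 3 equal shares of 1/15 among Beatriz, Ximena, Teodoro.
Beatriz is living and takes 1/15.
Ximena is living and takes 1/15.
Teodoro is living and takes 1/15.
Diego is living and takes 1/5.
Alonso is living and takes 1/5.
Graciela predeceased; the 1/5 allotted to Graciela's branch passes to Graciela's issue by representation.
Joaquin is the sole taker at this level and receives the full 1/5.

Alonso 1/5; Beatriz 1/15; Diego 1/5; Joaquin 1/5; Ramiro 1/5; Teodoro 1/15; Ximena 1/15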